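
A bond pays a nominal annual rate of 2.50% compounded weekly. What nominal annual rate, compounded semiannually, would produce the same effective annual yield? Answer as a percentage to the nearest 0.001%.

2.515%

EAR = (1 + 0.0250/52)^52 − 1 = 0.025309.
Solve (1 + r/2)^2 = 1.025309: r/2 = 1.025309^(1/2) − 1 = 0.012575, so r = 0.025151 = 2.515%.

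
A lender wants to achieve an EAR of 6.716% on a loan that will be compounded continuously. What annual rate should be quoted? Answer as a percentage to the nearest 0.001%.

6.500%

Continuous: nominal r satisfies e^r − 1 = 0.06716.
r = ln(1 + 0.06716) = ln(1.06716) = 0.065001 = 6.500%.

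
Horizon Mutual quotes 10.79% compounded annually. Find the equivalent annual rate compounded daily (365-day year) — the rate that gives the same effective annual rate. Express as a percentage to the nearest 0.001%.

10.248%

Compounded annually, EAR = nominal = 0.107900.
Solve (1 + r/365)^365 = 1.107900: r/365 = 1.107900^(1/365) − 1 = 0.000281, so r = 0.102481 = 10.248%.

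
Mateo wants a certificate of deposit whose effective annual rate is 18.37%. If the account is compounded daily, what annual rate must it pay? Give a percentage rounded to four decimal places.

(1 + r/365)^365 − 1 = 0.1837, so 1 + r/365 = 1.1837^(1/365).
r/365 = 0.000462, so r = 0.168684 = 16.8684%.

16.8684%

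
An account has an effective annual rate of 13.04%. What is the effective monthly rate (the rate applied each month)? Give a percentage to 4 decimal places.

1.0267%

The per-month rate i satisfies (1 + i)^12 = 1 + 0.1304.
i = 1.1304^(1/12) − 1 = 0.0102666 = 1.0267%.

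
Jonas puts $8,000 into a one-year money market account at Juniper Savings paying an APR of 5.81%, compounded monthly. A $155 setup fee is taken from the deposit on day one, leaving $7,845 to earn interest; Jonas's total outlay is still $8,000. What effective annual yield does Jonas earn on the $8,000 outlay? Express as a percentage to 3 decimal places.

3.914%

Value after one year: 7,845 × (1 + 0.0581/12)^12 = 7,845 × 1.059672 = $8,313.13.
Effective yield on the $8,000 outlay: 8,313.13 / 8,000 − 1 = 0.039141 = 3.914%.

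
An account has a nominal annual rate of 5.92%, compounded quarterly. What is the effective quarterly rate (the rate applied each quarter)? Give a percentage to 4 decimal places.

With a nominal annual rate compounded quarterly, the periodic rate is the nominal rate divided by 4.
i = 0.0592 / 4 = 0.0148000 = 1.4800%.

1.4800%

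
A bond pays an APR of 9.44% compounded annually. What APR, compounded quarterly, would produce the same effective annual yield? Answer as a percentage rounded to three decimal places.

Compounded annually, EAR = nominal = 0.094400.
Solve (1 + r/4)^4 = 1.094400: r/4 = 1.094400^(1/4) − 1 = 0.022808, so r = 0.091231 = 9.123%.

9.123%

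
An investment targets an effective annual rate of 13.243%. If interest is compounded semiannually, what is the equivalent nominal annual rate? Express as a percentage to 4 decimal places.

12.8314%

(1 + r/2)^2 − 1 = 0.13243, so 1 + r/2 = 1.13243^(1/2).
r/2 = 0.064157, so r = 0.128314 = 12.8314%.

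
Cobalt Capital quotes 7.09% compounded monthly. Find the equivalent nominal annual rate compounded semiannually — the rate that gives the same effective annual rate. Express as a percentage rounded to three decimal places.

EAR = (1 + 0.0709/12)^12 − 1 = 0.073250.
Solve (1 + r/2)^2 = 1.073250: r/2 = 1.073250^(1/2) − 1 = 0.035978, so r = 0.071956 = 7.196%.

7.196%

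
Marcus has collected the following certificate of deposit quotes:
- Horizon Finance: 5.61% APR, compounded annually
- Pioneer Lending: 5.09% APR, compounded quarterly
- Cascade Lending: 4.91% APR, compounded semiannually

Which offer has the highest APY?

Horizon Finance

Horizon Finance: compounded annually, EAR = 5.610%
Pioneer Lending: (1 + 0.0509/4)^4 − 1 = 5.188%
Cascade Lending: (1 + 0.0491/2)^2 − 1 = 4.970%
The highest effective annual rate is Horizon Finance at 5.610%.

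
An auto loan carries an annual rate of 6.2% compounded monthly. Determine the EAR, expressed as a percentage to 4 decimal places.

EAR = (1 + 0.062/12)^12 − 1.
= 1.063793 − 1 = 6.3793%.

6.3793%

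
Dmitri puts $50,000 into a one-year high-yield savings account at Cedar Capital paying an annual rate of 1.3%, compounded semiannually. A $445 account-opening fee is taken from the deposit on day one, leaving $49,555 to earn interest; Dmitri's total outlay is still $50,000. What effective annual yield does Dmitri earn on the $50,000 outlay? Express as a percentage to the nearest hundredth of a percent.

0.40%

Value after one year: 49,555 × (1 + 0.013/2)^2 = 49,555 × 1.013042 = $50,201.31.
Effective yield on the $50,000 outlay: 50,201.31 / 50,000 − 1 = 0.004026 = 0.40%.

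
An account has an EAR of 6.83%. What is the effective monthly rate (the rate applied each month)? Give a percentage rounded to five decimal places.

0.55209%

The per-month rate i satisfies (1 + i)^12 = 1 + 0.0683.
i = 1.0683^(1/12) − 1 = 0.0055209 = 0.55209%.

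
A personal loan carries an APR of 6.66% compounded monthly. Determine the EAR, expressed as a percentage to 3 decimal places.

6.867%

EAR = (1 + 0.0666/12)^12 − 1.
= 1.068671 − 1 = 6.867%.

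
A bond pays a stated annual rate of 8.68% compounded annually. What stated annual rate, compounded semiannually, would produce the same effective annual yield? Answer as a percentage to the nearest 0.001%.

8.499%

Compounded annually, EAR = nominal = 0.086800.
Solve (1 + r/2)^2 = 1.086800: r/2 = 1.086800^(1/2) − 1 = 0.042497, so r = 0.084994 = 8.499%.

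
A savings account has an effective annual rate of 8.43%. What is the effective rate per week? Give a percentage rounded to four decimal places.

The per-week rate i satisfies (1 + i)^52 = 1 + 0.0843.
i = 1.0843^(1/52) − 1 = 0.0015576 = 0.1558%.

0.1558%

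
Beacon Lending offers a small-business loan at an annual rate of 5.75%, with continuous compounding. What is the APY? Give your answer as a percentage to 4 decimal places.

5.9185%

With continuous compounding, EAR = e^0.0575 − 1.
e^0.0575 = 1.059185, so EAR = 0.059185 = 5.9185%.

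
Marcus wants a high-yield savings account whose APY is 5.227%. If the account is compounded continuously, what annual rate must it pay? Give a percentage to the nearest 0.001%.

Continuous: nominal r satisfies e^r − 1 = 0.05227.
r = ln(1 + 0.05227) = ln(1.05227) = 0.050950 = 5.095%.

5.095%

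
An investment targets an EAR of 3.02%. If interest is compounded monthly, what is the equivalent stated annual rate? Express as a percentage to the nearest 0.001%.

(1 + r/12)^12 − 1 = 0.0302, so 1 + r/12 = 1.0302^(1/12).
r/12 = 0.002482, so r = 0.029790 = 2.979%.

2.979%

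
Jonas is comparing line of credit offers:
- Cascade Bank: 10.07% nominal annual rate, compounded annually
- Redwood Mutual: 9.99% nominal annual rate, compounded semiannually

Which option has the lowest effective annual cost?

Cascade Bank

Cascade Bank: compounded annually, EAR = 10.070%
Redwood Mutual: (1 + 0.0999/2)^2 − 1 = 10.240%
The lowest effective annual rate is Cascade Bank at 10.070%.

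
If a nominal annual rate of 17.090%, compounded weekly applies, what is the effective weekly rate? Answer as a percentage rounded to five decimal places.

0.32865%

With a nominal annual rate compounded weekly, the periodic rate is the nominal rate divided by 52.
i = 0.17090 / 52 = 0.0032865 = 0.32865%.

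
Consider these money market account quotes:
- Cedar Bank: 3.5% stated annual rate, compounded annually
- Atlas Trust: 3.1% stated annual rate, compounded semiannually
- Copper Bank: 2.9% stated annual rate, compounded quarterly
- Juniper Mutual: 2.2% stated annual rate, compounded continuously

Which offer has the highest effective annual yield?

Cedar Bank

Cedar Bank: compounded annually, EAR = 3.500%
Atlas Trust: (1 + 0.031/2)^2 − 1 = 3.124%
Copper Bank: (1 + 0.029/4)^4 − 1 = 2.932%
Juniper Mutual: e^0.022 − 1 = 2.224%
The highest effective annual rate is Cedar Bank at 3.500%.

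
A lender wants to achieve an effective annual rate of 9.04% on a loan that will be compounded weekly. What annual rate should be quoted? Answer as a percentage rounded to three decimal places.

8.662%

(1 + r/52)^52 − 1 = 0.0904, so 1 + r/52 = 1.0904^(1/52).
r/52 = 0.001666, so r = 0.086617 = 8.662%.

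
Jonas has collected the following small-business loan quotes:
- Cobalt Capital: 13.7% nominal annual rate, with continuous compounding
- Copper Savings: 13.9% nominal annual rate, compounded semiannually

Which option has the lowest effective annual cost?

Cobalt Capital: e^0.137 − 1 = 14.683%
Copper Savings: (1 + 0.139/2)^2 − 1 = 14.383%
The lowest effective annual rate is Copper Savings at 14.383%.

Copper Savings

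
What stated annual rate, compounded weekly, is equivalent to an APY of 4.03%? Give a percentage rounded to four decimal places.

(1 + r/52)^52 − 1 = 0.0403, so 1 + r/52 = 1.0403^(1/52).
r/52 = 0.000760, so r = 0.039524 = 3.9524%.

3.9524%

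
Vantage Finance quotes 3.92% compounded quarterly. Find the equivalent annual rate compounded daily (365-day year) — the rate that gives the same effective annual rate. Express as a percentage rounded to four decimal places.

EAR = (1 + 0.0392/4)^4 − 1 = 0.039780.
Solve (1 + r/365)^365 = 1.039780: r/365 = 1.039780^(1/365) − 1 = 0.000107, so r = 0.039011 = 3.9011%.

3.9011%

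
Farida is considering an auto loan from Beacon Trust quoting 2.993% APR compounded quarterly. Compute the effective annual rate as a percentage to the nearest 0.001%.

3.027%

EAR = (1 + 0.02993/4)^4 − 1.
= (1 + 0.007482)^4 − 1 = 1.030268 − 1 = 3.027%.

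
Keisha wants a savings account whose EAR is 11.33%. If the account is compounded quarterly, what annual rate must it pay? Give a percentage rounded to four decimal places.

(1 + r/4)^4 − 1 = 0.1133, so 1 + r/4 = 1.1133^(1/4).
r/4 = 0.027195, so r = 0.108781 = 10.8781%.

10.8781%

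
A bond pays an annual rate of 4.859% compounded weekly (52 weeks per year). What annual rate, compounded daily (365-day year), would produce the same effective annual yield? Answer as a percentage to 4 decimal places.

4.8571%

EAR = (1 + 0.04859/52)^52 − 1 = 0.049766.
Solve (1 + r/365)^365 = 1.049766: r/365 = 1.049766^(1/365) − 1 = 0.000133, so r = 0.048571 = 4.8571%.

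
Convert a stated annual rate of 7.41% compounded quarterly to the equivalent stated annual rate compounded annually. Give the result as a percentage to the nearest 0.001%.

7.618%

EAR = (1 + 0.0741/4)^4 − 1 = 0.076185.
Compounded annually, the equivalent nominal rate is the EAR itself: 7.618%.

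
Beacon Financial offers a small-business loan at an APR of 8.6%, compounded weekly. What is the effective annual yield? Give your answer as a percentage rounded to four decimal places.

8.9729%

EAR = (1 + 0.086/52)^52 − 1.
= (1 + 0.001654)^52 − 1 = 1.089729 − 1 = 8.9729%.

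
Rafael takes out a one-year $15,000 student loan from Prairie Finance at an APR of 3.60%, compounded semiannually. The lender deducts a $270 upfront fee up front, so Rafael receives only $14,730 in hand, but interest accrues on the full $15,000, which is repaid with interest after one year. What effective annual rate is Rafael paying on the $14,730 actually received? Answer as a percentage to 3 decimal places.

5.532%

Amount owed after one year: 15,000 × (1 + 0.0360/2)^2 = 15,000 × 1.036324 = $15,544.86.
Effective rate on net proceeds: 15,544.86 / 14,730 − 1 = 0.055320 = 5.532%.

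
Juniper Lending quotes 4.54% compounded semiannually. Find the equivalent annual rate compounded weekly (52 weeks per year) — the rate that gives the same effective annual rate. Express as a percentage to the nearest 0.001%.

EAR = (1 + 0.0454/2)^2 − 1 = 0.045915.
Solve (1 + r/52)^52 = 1.045915: r/52 = 1.045915^(1/52) − 1 = 0.000864, so r = 0.044912 = 4.491%.

4.491%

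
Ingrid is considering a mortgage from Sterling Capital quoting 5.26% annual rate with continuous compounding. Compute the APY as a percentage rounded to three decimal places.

With continuous compounding, EAR = e^0.0526 − 1.
e^0.0526 = 1.054008, so EAR = 0.054008 = 5.401%.

5.401%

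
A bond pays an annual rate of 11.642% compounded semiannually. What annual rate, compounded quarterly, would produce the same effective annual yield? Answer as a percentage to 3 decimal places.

11.477%

EAR = (1 + 0.11642/2)^2 − 1 = 0.119808.
Solve (1 + r/4)^4 = 1.119808: r/4 = 1.119808^(1/4) − 1 = 0.028693, so r = 0.114773 = 11.477%.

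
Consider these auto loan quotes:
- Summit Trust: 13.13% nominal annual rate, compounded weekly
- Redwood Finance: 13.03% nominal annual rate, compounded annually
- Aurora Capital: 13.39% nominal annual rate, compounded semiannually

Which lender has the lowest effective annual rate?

Redwood Finance

Summit Trust: (1 + 0.1313/52)^52 − 1 = 14.012%
Redwood Finance: compounded annually, EAR = 13.030%
Aurora Capital: (1 + 0.1339/2)^2 − 1 = 13.838%
The lowest effective annual rate is Redwood Finance at 13.030%.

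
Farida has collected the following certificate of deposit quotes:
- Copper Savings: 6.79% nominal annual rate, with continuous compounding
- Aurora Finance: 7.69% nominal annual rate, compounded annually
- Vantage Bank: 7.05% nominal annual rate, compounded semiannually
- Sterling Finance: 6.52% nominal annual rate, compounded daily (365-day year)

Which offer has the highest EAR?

Aurora Finance

Copper Savings: e^0.0679 − 1 = 7.026%
Aurora Finance: compounded annually, EAR = 7.690%
Vantage Bank: (1 + 0.0705/2)^2 − 1 = 7.174%
Sterling Finance: (1 + 0.0652/365)^365 − 1 = 6.737%
The highest effective annual rate is Aurora Finance at 7.690%.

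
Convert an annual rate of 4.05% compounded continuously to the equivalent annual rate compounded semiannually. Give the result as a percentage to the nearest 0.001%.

EAR under continuous compounding: e^0.0405 − 1 = 0.041331.
Solve (1 + r/2)^2 = 1.041331: r/2 = 1.041331^(1/2) − 1 = 0.020456, so r = 0.040913 = 4.091%.

4.091%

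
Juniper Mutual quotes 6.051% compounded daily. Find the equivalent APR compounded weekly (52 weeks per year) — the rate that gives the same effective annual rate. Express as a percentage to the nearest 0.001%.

6.054%

EAR = (1 + 0.06051/365)^365 − 1 = 0.062373.
Solve (1 + r/52)^52 = 1.062373: r/52 = 1.062373^(1/52) − 1 = 0.001164, so r = 0.060540 = 6.054%.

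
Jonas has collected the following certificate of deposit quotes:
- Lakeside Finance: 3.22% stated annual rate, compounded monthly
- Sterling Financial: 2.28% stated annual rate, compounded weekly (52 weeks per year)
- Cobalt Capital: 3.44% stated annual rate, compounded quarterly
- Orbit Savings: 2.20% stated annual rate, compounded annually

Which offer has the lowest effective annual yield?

Orbit Savings

Lakeside Finance: (1 + 0.0322/12)^12 − 1 = 3.268%
Sterling Financial: (1 + 0.0228/52)^52 − 1 = 2.306%
Cobalt Capital: (1 + 0.0344/4)^4 − 1 = 3.485%
Orbit Savings: compounded annually, EAR = 2.200%
The lowest effective annual rate is Orbit Savings at 2.200%.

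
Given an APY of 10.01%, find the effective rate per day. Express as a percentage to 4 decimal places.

The per-day rate i satisfies (1 + i)^365 = 1 + 0.1001.
i = 1.1001^(1/365) − 1 = 0.0002614 = 0.0261%.

0.0261%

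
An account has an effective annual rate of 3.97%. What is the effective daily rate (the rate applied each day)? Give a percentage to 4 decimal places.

0.0107%

The per-day rate i satisfies (1 + i)^365 = 1 + 0.0397.
i = 1.0397^(1/365) − 1 = 0.0001067 = 0.0107%.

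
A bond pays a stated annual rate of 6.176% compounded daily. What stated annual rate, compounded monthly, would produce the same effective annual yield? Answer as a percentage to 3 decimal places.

6.191%

EAR = (1 + 0.06176/365)^365 − 1 = 0.063701.
Solve (1 + r/12)^12 = 1.063701: r/12 = 1.063701^(1/12) − 1 = 0.005159, so r = 0.061914 = 6.191%.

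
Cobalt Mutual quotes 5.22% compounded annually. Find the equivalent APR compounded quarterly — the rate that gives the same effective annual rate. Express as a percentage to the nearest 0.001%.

5.121%

Compounded annually, EAR = nominal = 0.052200.
Solve (1 + r/4)^4 = 1.052200: r/4 = 1.052200^(1/4) − 1 = 0.012802, so r = 0.051208 = 5.121%.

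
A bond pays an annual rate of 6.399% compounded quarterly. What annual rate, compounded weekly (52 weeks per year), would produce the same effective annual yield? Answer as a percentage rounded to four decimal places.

EAR = (1 + 0.06399/4)^4 − 1 = 0.065542.
Solve (1 + r/52)^52 = 1.065542: r/52 = 1.065542^(1/52) − 1 = 0.001222, so r = 0.063522 = 6.3522%.

6.3522%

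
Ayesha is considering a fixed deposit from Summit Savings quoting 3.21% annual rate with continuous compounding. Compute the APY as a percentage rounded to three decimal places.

3.262%

With continuous compounding, EAR = e^0.0321 − 1.
e^0.0321 = 1.032621, so EAR = 0.032621 = 3.262%.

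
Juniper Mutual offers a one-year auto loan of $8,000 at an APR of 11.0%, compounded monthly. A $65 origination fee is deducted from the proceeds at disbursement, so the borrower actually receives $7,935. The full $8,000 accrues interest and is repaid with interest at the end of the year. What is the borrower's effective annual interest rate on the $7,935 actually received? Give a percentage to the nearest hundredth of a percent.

Amount owed after one year: 8,000 × (1 + 0.110/12)^12 = 8,000 × 1.115719 = $8,925.75.
Effective rate on net proceeds: 8,925.75 / 7,935 − 1 = 0.124858 = 12.49%.

12.49%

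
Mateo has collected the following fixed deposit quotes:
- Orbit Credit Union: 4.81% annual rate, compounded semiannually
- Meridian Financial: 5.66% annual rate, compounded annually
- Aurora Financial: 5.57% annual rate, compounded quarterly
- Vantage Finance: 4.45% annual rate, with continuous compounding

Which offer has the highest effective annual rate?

Aurora Financial

Orbit Credit Union: (1 + 0.0481/2)^2 − 1 = 4.868%
Meridian Financial: compounded annually, EAR = 5.660%
Aurora Financial: (1 + 0.0557/4)^4 − 1 = 5.687%
Vantage Finance: e^0.0445 − 1 = 4.550%
The highest effective annual rate is Aurora Financial at 5.687%.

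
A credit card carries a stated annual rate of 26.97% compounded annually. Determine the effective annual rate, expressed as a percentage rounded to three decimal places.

Annual compounding means the effective rate equals the nominal rate: 26.970%.

26.970%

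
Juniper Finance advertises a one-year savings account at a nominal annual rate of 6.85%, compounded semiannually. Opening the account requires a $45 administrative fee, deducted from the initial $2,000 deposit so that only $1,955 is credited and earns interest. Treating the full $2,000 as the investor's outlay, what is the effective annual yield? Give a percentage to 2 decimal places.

4.56%

Value after one year: 1,955 × (1 + 0.0685/2)^2 = 1,955 × 1.069673 = $2,091.21.
Effective yield on the $2,000 outlay: 2,091.21 / 2,000 − 1 = 0.045605 = 4.56%.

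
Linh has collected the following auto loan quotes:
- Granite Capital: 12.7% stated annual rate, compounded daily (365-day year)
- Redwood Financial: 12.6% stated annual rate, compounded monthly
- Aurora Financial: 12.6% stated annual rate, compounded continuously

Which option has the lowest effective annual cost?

Granite Capital: (1 + 0.127/365)^365 − 1 = 13.539%
Redwood Financial: (1 + 0.126/12)^12 − 1 = 13.354%
Aurora Financial: e^0.126 − 1 = 13.428%
The lowest effective annual rate is Redwood Financial at 13.354%.

Redwood Financial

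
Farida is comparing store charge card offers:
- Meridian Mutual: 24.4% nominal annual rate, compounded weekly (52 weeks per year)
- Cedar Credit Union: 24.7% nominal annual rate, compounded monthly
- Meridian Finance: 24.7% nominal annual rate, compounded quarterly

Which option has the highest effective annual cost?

Meridian Mutual: (1 + 0.244/52)^52 − 1 = 27.562%
Cedar Credit Union: (1 + 0.247/12)^12 − 1 = 27.697%
Meridian Finance: (1 + 0.247/4)^4 − 1 = 27.083%
The highest effective annual rate is Cedar Credit Union at 27.697%.

Cedar Credit Union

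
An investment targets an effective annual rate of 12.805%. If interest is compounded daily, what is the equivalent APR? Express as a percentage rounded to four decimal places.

12.0510%

(1 + r/365)^365 − 1 = 0.12805, so 1 + r/365 = 1.12805^(1/365).
r/365 = 0.000330, so r = 0.120510 = 12.0510%.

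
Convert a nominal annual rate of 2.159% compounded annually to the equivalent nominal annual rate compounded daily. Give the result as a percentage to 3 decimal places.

Compounded annually, EAR = nominal = 0.021590.
Solve (1 + r/365)^365 = 1.021590: r/365 = 1.021590^(1/365) − 1 = 0.000059, so r = 0.021361 = 2.136%.

2.136%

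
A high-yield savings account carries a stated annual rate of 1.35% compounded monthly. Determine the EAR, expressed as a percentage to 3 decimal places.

1.358%

EAR = (1 + 0.0135/12)^12 − 1.
= (1 + 0.001125)^12 − 1 = 1.013584 − 1 = 1.358%.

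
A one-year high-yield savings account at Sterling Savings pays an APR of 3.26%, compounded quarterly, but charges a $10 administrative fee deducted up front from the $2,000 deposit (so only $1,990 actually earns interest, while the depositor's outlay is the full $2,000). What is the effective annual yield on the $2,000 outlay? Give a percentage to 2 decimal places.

2.78%

Value after one year: 1,990 × (1 + 0.0326/4)^4 = 1,990 × 1.033001 = $2,055.67.
Effective yield on the $2,000 outlay: 2,055.67 / 2,000 − 1 = 0.027836 = 2.78%.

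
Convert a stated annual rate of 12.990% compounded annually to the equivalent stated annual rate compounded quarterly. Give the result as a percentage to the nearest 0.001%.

Compounded annually, EAR = nominal = 0.129900.
Solve (1 + r/4)^4 = 1.129900: r/4 = 1.129900^(1/4) − 1 = 0.031003, so r = 0.124013 = 12.401%.

12.401%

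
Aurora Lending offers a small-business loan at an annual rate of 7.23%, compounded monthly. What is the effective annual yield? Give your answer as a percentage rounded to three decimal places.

7.474%

EAR = (1 + 0.0723/12)^12 − 1.
= 1.074745 − 1 = 7.474%.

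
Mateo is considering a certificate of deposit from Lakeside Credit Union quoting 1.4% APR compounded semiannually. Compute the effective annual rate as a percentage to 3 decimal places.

EAR = (1 + 0.014/2)^2 − 1.
= 1.014049 − 1 = 1.405%.

1.405%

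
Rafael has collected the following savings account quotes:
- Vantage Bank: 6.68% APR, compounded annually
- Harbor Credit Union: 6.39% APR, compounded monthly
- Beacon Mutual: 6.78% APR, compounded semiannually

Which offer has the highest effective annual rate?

Beacon Mutual

Vantage Bank: compounded annually, EAR = 6.680%
Harbor Credit Union: (1 + 0.0639/12)^12 − 1 = 6.581%
Beacon Mutual: (1 + 0.0678/2)^2 − 1 = 6.895%
The highest effective annual rate is Beacon Mutual at 6.895%.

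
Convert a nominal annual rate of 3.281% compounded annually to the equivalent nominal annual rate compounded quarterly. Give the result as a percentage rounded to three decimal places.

Compounded annually, EAR = nominal = 0.032810.
Solve (1 + r/4)^4 = 1.032810: r/4 = 1.032810^(1/4) − 1 = 0.008103, so r = 0.032414 = 3.241%.

3.241%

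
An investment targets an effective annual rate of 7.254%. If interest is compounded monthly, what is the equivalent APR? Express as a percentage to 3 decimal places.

(1 + r/12)^12 − 1 = 0.07254, so 1 + r/12 = 1.07254^(1/12).
r/12 = 0.005853, so r = 0.070234 = 7.023%.

7.023%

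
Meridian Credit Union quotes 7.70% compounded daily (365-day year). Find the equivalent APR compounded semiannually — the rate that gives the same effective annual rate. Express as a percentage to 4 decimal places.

7.8493%

EAR = (1 + 0.0770/365)^365 − 1 = 0.080033.
Solve (1 + r/2)^2 = 1.080033: r/2 = 1.080033^(1/2) − 1 = 0.039247, so r = 0.078493 = 7.8493%.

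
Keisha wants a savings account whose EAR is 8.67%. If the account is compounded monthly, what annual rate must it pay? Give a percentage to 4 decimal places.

(1 + r/12)^12 − 1 = 0.0867, so 1 + r/12 = 1.0867^(1/12).
r/12 = 0.006953, so r = 0.083434 = 8.3434%.

8.3434%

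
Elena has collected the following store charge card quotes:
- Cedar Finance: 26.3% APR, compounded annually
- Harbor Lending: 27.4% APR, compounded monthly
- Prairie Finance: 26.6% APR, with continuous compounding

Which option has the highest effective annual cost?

Cedar Finance: compounded annually, EAR = 26.300%
Harbor Lending: (1 + 0.274/12)^12 − 1 = 31.117%
Prairie Finance: e^0.266 − 1 = 30.474%
The highest effective annual rate is Harbor Lending at 31.117%.

Harbor Lending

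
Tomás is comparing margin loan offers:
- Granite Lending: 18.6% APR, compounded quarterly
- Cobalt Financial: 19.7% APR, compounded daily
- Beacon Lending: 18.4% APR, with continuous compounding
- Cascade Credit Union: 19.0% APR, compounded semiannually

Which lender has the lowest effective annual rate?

Granite Lending: (1 + 0.186/4)^4 − 1 = 19.938%
Cobalt Financial: (1 + 0.197/365)^365 − 1 = 21.768%
Beacon Lending: e^0.184 − 1 = 20.202%
Cascade Credit Union: (1 + 0.190/2)^2 − 1 = 19.902%
The lowest effective annual rate is Cascade Credit Union at 19.902%.

Cascade Credit Union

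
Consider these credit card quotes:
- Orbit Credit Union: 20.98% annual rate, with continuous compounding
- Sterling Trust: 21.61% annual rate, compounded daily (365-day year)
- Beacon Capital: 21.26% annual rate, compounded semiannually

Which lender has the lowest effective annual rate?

Beacon Capital

Orbit Credit Union: e^0.2098 − 1 = 23.343%
Sterling Trust: (1 + 0.2161/365)^365 − 1 = 24.115%
Beacon Capital: (1 + 0.2126/2)^2 − 1 = 22.390%
The lowest effective annual rate is Beacon Capital at 22.390%.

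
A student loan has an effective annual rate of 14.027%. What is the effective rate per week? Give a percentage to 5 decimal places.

0.25275%

The per-week rate i satisfies (1 + i)^52 = 1 + 0.14027.
i = 1.14027^(1/52) − 1 = 0.0025275 = 0.25275%.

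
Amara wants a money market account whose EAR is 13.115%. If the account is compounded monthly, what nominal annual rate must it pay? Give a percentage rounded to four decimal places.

12.3870%

(1 + r/12)^12 − 1 = 0.13115, so 1 + r/12 = 1.13115^(1/12).
r/12 = 0.010322, so r = 0.123870 = 12.3870%.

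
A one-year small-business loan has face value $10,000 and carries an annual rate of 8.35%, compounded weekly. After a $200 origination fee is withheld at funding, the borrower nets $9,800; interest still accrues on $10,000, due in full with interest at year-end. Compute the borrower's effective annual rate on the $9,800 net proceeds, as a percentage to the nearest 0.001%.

Amount owed after one year: 10,000 × (1 + 0.0835/52)^52 = 10,000 × 1.087012 = $10,870.12.
Effective rate on net proceeds: 10,870.12 / 9,800 − 1 = 0.109196 = 10.920%.

10.920%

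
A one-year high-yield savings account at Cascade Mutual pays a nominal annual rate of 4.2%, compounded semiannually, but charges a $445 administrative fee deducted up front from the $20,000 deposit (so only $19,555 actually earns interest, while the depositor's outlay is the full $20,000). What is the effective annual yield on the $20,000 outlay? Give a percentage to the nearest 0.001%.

Value after one year: 19,555 × (1 + 0.042/2)^2 = 19,555 × 1.042441 = $20,384.93.
Effective yield on the $20,000 outlay: 20,384.93 / 20,000 − 1 = 0.019247 = 1.925%.

1.925%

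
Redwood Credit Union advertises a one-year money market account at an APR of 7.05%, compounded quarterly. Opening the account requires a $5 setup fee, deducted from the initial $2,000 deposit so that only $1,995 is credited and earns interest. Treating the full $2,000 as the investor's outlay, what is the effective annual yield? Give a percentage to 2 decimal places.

Value after one year: 1,995 × (1 + 0.0705/4)^4 = 1,995 × 1.072386 = $2,139.41.
Effective yield on the $2,000 outlay: 2,139.41 / 2,000 − 1 = 0.069705 = 6.97%.

6.97%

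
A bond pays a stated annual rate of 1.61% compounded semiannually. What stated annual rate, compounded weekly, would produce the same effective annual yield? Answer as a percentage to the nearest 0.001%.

1.604%

EAR = (1 + 0.0161/2)^2 − 1 = 0.016165.
Solve (1 + r/52)^52 = 1.016165: r/52 = 1.016165^(1/52) − 1 = 0.000308, so r = 0.016038 = 1.604%.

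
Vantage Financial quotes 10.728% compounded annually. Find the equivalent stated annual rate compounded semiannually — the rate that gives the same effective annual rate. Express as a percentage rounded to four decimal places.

Compounded annually, EAR = nominal = 0.107280.
Solve (1 + r/2)^2 = 1.107280: r/2 = 1.107280^(1/2) − 1 = 0.052274, so r = 0.104547 = 10.4547%.

10.4547%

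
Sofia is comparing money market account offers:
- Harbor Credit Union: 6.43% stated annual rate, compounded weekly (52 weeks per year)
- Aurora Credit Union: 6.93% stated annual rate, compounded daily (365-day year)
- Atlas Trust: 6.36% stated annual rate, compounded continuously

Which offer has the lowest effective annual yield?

Harbor Credit Union: (1 + 0.0643/52)^52 − 1 = 6.637%
Aurora Credit Union: (1 + 0.0693/365)^365 − 1 = 7.175%
Atlas Trust: e^0.0636 − 1 = 6.567%
The lowest effective annual rate is Atlas Trust at 6.567%.

Atlas Trust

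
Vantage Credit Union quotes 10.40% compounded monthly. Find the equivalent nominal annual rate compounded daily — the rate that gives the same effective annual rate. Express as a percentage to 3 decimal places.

EAR = (1 + 0.1040/12)^12 − 1 = 0.109103.
Solve (1 + r/365)^365 = 1.109103: r/365 = 1.109103^(1/365) − 1 = 0.000284, so r = 0.103567 = 10.357%.

10.357%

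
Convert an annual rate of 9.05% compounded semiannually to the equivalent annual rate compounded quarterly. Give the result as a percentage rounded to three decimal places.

EAR = (1 + 0.0905/2)^2 − 1 = 0.092548.
Solve (1 + r/4)^4 = 1.092548: r/4 = 1.092548^(1/4) − 1 = 0.022375, so r = 0.089499 = 8.950%.

8.950%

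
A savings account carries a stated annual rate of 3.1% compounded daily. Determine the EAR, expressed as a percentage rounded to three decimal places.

EAR = (1 + 0.031/365)^365 − 1.
= 1.031484 − 1 = 3.148%.

3.148%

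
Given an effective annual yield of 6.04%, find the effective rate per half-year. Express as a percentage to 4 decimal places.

2.9757%

The per-half-year rate i satisfies (1 + i)^2 = 1 + 0.0604.
i = 1.0604^(1/2) − 1 = 0.0297573 = 2.9757%.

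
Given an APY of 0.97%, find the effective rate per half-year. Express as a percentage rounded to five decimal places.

0.48383%

The per-half-year rate i satisfies (1 + i)^2 = 1 + 0.0097.
i = 1.0097^(1/2) − 1 = 0.0048383 = 0.48383%.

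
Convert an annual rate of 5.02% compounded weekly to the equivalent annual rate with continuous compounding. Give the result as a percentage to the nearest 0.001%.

5.018%

EAR = (1 + 0.0502/52)^52 − 1 = 0.051456.
Equivalent continuous rate: r = ln(1 + 0.051456) = 0.050176 = 5.018%.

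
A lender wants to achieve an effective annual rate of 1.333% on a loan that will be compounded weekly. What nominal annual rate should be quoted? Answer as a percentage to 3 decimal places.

(1 + r/52)^52 − 1 = 0.01333, so 1 + r/52 = 1.01333^(1/52).
r/52 = 0.000255, so r = 0.013244 = 1.324%.

1.324%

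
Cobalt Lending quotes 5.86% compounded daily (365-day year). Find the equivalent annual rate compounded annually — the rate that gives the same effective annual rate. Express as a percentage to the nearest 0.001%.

EAR = (1 + 0.0586/365)^365 − 1 = 0.060346.
Compounded annually, the equivalent nominal rate is the EAR itself: 6.035%.

6.035%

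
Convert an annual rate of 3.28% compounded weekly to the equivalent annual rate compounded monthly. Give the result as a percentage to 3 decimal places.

EAR = (1 + 0.0328/52)^52 − 1 = 0.033333.
Solve (1 + r/12)^12 = 1.033333: r/12 = 1.033333^(1/12) − 1 = 0.002736, so r = 0.032834 = 3.283%.

3.283%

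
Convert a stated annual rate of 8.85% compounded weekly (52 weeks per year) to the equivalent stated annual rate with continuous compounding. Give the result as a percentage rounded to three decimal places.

8.842%

EAR = (1 + 0.0885/52)^52 − 1 = 0.092452.
Equivalent continuous rate: r = ln(1 + 0.092452) = 0.088425 = 8.842%.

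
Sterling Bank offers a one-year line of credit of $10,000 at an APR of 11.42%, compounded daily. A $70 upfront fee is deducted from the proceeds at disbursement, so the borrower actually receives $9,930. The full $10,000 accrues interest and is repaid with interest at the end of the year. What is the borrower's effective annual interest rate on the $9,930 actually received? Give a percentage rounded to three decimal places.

12.886%

Amount owed after one year: 10,000 × (1 + 0.1142/365)^365 = 10,000 × 1.120956 = $11,209.56.
Effective rate on net proceeds: 11,209.56 / 9,930 − 1 = 0.128858 = 12.886%.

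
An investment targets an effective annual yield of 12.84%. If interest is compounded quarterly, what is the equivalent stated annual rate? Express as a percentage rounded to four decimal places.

12.2643%

(1 + r/4)^4 − 1 = 0.1284, so 1 + r/4 = 1.1284^(1/4).
r/4 = 0.030661, so r = 0.122643 = 12.2643%.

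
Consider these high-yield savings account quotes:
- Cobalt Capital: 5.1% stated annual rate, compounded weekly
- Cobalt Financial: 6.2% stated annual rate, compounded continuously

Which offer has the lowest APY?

Cobalt Capital: (1 + 0.051/52)^52 − 1 = 5.230%
Cobalt Financial: e^0.062 − 1 = 6.396%
The lowest effective annual rate is Cobalt Capital at 5.230%.

Cobalt Capital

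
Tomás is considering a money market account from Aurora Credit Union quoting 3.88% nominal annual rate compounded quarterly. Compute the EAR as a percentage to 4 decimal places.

EAR = (1 + 0.0388/4)^4 − 1.
= (1 + 0.009700)^4 − 1 = 1.039368 − 1 = 3.9368%.

3.9368%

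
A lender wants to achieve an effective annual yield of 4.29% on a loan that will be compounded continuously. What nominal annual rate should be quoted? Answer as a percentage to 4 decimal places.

4.2005%

Continuous: nominal r satisfies e^r − 1 = 0.0429.
r = ln(1 + 0.0429) = ln(1.0429) = 0.042005 = 4.2005%.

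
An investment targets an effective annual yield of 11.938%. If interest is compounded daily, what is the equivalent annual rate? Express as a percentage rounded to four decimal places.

11.2792%

(1 + r/365)^365 − 1 = 0.11938, so 1 + r/365 = 1.11938^(1/365).
r/365 = 0.000309, so r = 0.112792 = 11.2792%.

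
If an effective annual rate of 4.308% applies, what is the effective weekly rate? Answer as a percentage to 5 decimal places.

The per-week rate i satisfies (1 + i)^52 = 1 + 0.04308.
i = 1.04308^(1/52) − 1 = 0.0008114 = 0.08114%.

0.08114%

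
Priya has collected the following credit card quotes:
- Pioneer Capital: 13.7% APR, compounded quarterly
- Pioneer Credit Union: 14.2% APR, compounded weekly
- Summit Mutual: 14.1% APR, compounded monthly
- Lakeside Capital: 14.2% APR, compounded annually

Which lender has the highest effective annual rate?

Pioneer Credit Union

Pioneer Capital: (1 + 0.137/4)^4 − 1 = 14.420%
Pioneer Credit Union: (1 + 0.142/52)^52 − 1 = 15.235%
Summit Mutual: (1 + 0.141/12)^12 − 1 = 15.048%
Lakeside Capital: compounded annually, EAR = 14.200%
The highest effective annual rate is Pioneer Credit Union at 15.235%.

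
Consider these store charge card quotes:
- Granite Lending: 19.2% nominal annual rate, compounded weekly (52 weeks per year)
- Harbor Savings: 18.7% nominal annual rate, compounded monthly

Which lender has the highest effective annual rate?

Granite Lending

Granite Lending: (1 + 0.192/52)^52 − 1 = 21.124%
Harbor Savings: (1 + 0.187/12)^12 − 1 = 20.389%
The highest effective annual rate is Granite Lending at 21.124%.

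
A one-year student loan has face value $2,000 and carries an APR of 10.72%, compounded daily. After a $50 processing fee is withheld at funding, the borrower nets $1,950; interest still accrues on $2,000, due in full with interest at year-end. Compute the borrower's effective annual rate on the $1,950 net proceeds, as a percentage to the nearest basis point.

14.17%

Amount owed after one year: 2,000 × (1 + 0.1072/365)^365 = 2,000 × 1.113139 = $2,226.28.
Effective rate on net proceeds: 2,226.28 / 1,950 − 1 = 0.141681 = 14.17%.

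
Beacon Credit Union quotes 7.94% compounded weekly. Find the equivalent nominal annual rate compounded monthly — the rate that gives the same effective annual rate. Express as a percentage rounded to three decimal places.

7.960%

EAR = (1 + 0.0794/52)^52 − 1 = 0.082572.
Solve (1 + r/12)^12 = 1.082572: r/12 = 1.082572^(1/12) − 1 = 0.006634, so r = 0.079602 = 7.960%.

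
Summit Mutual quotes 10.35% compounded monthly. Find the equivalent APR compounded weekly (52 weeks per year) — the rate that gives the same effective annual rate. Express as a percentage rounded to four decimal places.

10.3158%

EAR = (1 + 0.1035/12)^12 − 1 = 0.108554.
Solve (1 + r/52)^52 = 1.108554: r/52 = 1.108554^(1/52) − 1 = 0.001984, so r = 0.103158 = 10.3158%.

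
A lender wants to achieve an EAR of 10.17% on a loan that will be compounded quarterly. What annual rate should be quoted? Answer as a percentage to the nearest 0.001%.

9.804%

(1 + r/4)^4 − 1 = 0.1017, so 1 + r/4 = 1.1017^(1/4).
r/4 = 0.024509, so r = 0.098037 = 9.804%.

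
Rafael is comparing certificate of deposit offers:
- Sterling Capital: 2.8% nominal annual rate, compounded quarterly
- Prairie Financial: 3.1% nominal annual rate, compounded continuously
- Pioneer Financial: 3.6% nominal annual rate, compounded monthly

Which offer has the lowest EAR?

Sterling Capital

Sterling Capital: (1 + 0.028/4)^4 − 1 = 2.830%
Prairie Financial: e^0.031 − 1 = 3.149%
Pioneer Financial: (1 + 0.036/12)^12 − 1 = 3.660%
The lowest effective annual rate is Sterling Capital at 2.830%.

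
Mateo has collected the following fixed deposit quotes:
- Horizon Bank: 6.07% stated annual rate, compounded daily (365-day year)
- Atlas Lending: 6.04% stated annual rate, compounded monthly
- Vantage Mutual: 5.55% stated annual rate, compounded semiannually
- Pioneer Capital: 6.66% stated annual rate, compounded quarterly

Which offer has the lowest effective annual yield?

Horizon Bank: (1 + 0.0607/365)^365 − 1 = 6.257%
Atlas Lending: (1 + 0.0604/12)^12 − 1 = 6.210%
Vantage Mutual: (1 + 0.0555/2)^2 − 1 = 5.627%
Pioneer Capital: (1 + 0.0666/4)^4 − 1 = 6.828%
The lowest effective annual rate is Vantage Mutual at 5.627%.

Vantage Mutual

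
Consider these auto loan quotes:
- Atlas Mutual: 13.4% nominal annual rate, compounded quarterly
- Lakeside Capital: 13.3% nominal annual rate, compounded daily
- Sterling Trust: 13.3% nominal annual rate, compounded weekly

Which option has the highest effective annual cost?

Atlas Mutual: (1 + 0.134/4)^4 − 1 = 14.089%
Lakeside Capital: (1 + 0.133/365)^365 − 1 = 14.222%
Sterling Trust: (1 + 0.133/52)^52 − 1 = 14.206%
The highest effective annual rate is Lakeside Capital at 14.222%.

Lakeside Capital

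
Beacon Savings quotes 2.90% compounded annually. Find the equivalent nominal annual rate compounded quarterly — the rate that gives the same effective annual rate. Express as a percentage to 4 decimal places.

Compounded annually, EAR = nominal = 0.029000.
Solve (1 + r/4)^4 = 1.029000: r/4 = 1.029000^(1/4) − 1 = 0.007172, so r = 0.028690 = 2.8690%.

2.8690%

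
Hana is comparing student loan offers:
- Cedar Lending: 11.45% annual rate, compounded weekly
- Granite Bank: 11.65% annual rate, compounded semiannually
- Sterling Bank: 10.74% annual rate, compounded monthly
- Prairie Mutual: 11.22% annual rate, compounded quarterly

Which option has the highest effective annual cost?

Cedar Lending

Cedar Lending: (1 + 0.1145/52)^52 − 1 = 12.117%
Granite Bank: (1 + 0.1165/2)^2 − 1 = 11.989%
Sterling Bank: (1 + 0.1074/12)^12 − 1 = 11.285%
Prairie Mutual: (1 + 0.1122/4)^4 − 1 = 11.701%
The highest effective annual rate is Cedar Lending at 12.117%.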